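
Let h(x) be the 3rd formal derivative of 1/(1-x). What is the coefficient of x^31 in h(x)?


Differentiating 3 times: d^3/dx^3 [1/(1-x)] = 3!/(1-x)^4.
The expansion 1/(1-x)^4 = sum_{k>=0} C(k+3, 3) x^k, so the coefficient of x^n in 3!/(1-x)^4 is 3! * C(n+3, 3).
For n = 31: 6 * C(34, 3) = 6 * 5984 = 35904

35904


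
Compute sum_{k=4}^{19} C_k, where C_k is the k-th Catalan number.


C_4 through C_19: 14, 42, 132, 429, 1430, 4862, 16796, 58786, 208012, 742900, 2674440, 9694845, 35357670, 129644790, 477638700, 1767263190
Sum = 14 + 42 + 132 + 429 + 1430 + 4862 + 16796 + 58786 + 208012 + 742900 + 2674440 + 9694845 + 35357670 + 129644790 + 477638700 + 1767263190
= 2423307038

2423307038


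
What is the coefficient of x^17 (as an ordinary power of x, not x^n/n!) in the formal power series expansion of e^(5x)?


The exponential series is e^y = sum_{k>=0} y^k / k!. Substituting y = 5x gives
e^(5x) = sum_{k>=0} 5^k x^k / k!.
So the coefficient of x^n is a^n/n! with a = 5, n = 17:
5^17 / 17! = 762939453125/355687428096000 = 6103515625/2845499424768

6103515625/2845499424768


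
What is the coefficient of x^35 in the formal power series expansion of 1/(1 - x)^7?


The negative binomial / multiset identity is
1/(1 - x)^r = sum_{k>=0} C(k + r - 1, r - 1) x^k.
Here r = 7 and k = 35, so the coefficient is
C(35 + 6, 6) = C(41, 6)
= 4496388

4496388


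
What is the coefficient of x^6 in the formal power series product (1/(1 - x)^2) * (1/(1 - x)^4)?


Combine the factors: (1/(1 - x)^2) * (1/(1 - x)^4) = 1/(1 - x)^6.
Then use 1/(1 - x)^r = sum_{k>=0} C(k + r - 1, r - 1) x^k with r = 6 and k = 6:
C(11, 5) = 462.

462


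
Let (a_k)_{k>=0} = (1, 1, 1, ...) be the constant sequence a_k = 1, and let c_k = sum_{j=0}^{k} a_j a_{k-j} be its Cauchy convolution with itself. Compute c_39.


Since a_j = 1 for all j >= 0, the convolution sum becomes
c_k = sum_{j=0}^{k} 1 * 1 = 1 * (k + 1).
Equivalently, the generating function of (a_k) is 1/(1 - x) and its square is 1/(1 - x)^2 = sum_{k>=0} 1(k + 1) x^k.
For k = 39: 1 * 40 = 40.

40


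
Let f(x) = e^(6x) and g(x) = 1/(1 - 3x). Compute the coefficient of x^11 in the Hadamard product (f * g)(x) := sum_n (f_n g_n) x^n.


Expanding: f_k = 6^k/k! (from e^(6x)) and g_k = 3^k (from 1/(1 - 3x)). So the Hadamard coefficient (f * g)_k = 6^k 3^k / k! = (18)^k / k!.
For k = 11: 18^11/11! = 64268410079232/39916800 = 3099363912/1925.

3099363912/1925


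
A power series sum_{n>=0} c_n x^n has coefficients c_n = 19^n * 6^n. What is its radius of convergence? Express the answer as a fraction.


By the root test (Cauchy-Hadamard), the radius is R = 1 / limsup_n |c_n|^(1/n).
Here |c_n|^(1/n) = (19^n * 6^n)^(1/n) = 19 * 6 = 114 for all n.
So R = 1/114 = 1/114.

1/114


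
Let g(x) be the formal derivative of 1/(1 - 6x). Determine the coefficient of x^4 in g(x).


Differentiate termwise: d/dx sum_{k>=0} 6^k x^k = sum_{k>=1} k 6^k x^(k-1) = sum_{j>=0} (j+1) 6^(j+1) x^j.
Equivalently, d/dx [1/(1 - 6x)] = 6/(1 - 6x)^2.
For j = 4: 5 * 6^5 = 5 * 7776 = 38880.

38880


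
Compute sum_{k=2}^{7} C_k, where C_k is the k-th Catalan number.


C_2 through C_7: 2, 5, 14, 42, 132, 429
Sum = 2 + 5 + 14 + 42 + 132 + 429
= 624

624


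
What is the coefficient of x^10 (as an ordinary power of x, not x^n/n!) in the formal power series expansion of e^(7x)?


The exponential series is e^y = sum_{k>=0} y^k / k!. Substituting y = 7x gives
e^(7x) = sum_{k>=0} 7^k x^k / k!.
So the coefficient of x^n is a^n/n! with a = 7, n = 10:
7^10 / 10! = 282475249/3628800 = 40353607/518400

40353607/518400


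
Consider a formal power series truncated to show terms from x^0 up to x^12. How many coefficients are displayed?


From x^0 to x^12 inclusive, the count is 12 - 0 + 1 = 13.

13


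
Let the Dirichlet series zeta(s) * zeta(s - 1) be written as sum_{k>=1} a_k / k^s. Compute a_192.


Convolution gives a_k = sum_{d | k} d * 1 = sum_{d | k} d = sigma(k), the sum of positive divisors of k.
For k = 192, the divisors are 1, 2, 3, 4, 6, 8, 12, 16, 24, 32, 48, 64, 96, 192, so
sigma(192) = 1 + 2 + 3 + 4 + 6 + 8 + 12 + 16 + 24 + 32 + 48 + 64 + 96 + 192 = 508.

508


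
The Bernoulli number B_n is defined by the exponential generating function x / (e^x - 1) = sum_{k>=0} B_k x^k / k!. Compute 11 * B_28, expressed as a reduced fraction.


Bernoulli numbers can also be computed recursively via B_0 = 1 and sum_{j=0}^{m} C(m+1, j) B_j = 0 for m >= 1. Odd-index Bernoulli numbers vanish for k >= 3.
Computing B_28 = -23749461029/870, so 11 * B_28 = 11 * -23749461029/870 = -261244071319/870.

-261244071319/870


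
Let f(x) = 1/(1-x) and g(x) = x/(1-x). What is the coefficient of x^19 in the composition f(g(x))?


First simplify the composition: f(g(x)) = 1/(1 - x/(1-x)) = (1-x)/((1-x) - x) = (1-x)/(1-2x).
Now extract the coefficient. Write (1-x)/(1-2x) = 1/(1-2x) - x/(1-2x).
The coefficient of x^n in 1/(1-2x) is 2^n, and in x/(1-2x) is 2^(n-1) (for n >= 1).
So the coefficient of x^19 is 2^19 - 2^18 = 524288 - 262144 = 262144.

262144


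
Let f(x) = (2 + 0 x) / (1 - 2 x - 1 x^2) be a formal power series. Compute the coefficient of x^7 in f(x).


Write f(x) = sum_{k>=0} a_k x^k. Multiplying both sides by 1 - 2 x - 1 x^2 gives
(1 - 2 x - 1 x^2) sum_{k>=0} a_k x^k = 2 + 0 x.
Matching coefficients:
 x^0: a_0 = 2
 x^1: a_1 - 2 a_0 = 0  =>  a_1 = 2*2 + 0 = 4
 x^k (k >= 2): a_k = 2 a_{k-1} + 1 a_{k-2}.
Iterating: a_2 = 10, a_3 = 24, a_4 = 58, a_5 = 140, a_6 = 338, a_7 = 816.
So the coefficient of x^7 is 816.

816


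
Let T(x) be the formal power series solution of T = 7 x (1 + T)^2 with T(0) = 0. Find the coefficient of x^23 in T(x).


Apply the Lagrange inversion formula: if T = 7 x * phi(T) with phi(t) = (1 + t)^2, then [x^n] T = 7^n * (1/n) [t^(n-1)] phi(t)^n = 7^n * (1/n) [t^(n-1)] (1 + t)^(2n) = 7^n * (1/n) C(2n, n-1).
Using the identity C(2n, n-1) = C(2n, n) * n / (n+1), the unscaled factor equals C(2n, n) / (n+1) = C_n, the n-th Catalan number.
For n = 23: C_23 = C(46, 23) / 24 = 8233430727600/24 = 343059613650.
With the 7^23 = 27368747340080916343 factor, the coefficient is 27368747340080916343 * 343059613650 = 9389111888572624320367550881950.

9389111888572624320367550881950


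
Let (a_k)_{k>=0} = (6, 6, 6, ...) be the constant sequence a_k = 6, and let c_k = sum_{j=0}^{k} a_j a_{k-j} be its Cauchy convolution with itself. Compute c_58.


Since a_j = 6 for all j >= 0, the convolution sum becomes
c_k = sum_{j=0}^{k} 6 * 6 = 36 * (k + 1).
Equivalently, the generating function of (a_k) is 6/(1 - x) and its square is 36/(1 - x)^2 = sum_{k>=0} 36(k + 1) x^k.
For k = 58: 36 * 59 = 2124.

2124


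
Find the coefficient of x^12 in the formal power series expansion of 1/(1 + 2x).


Write 1/(1 + c x) = 1/(1 - (-c) x) and apply the geometric-series identity
1/(1 - y) = sum_{k>=0} y^k to get 1/(1 + c x) = sum_{k>=0} (-c)^k x^k.
So the coefficient of x^k is (-c)^k = (-1)^k * c^k.
Here c = 2 and k = 12:
(-2)^12 = 1 * 4096 = 4096

4096


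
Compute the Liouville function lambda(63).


The Liouville function is lambda(k) = (-1)^Omega(k), where Omega(k) counts the prime factors of k with multiplicity.
Factoring: 63 = 3 * 3 * 7, so Omega(63) = 3.
lambda(63) = (-1)^3 = -1.

-1


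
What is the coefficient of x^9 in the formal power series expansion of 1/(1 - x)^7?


The expansion 1/(1 - x)^r = sum_{k>=0} C(k + r - 1, r - 1) x^k follows from the multiset / negative-binomial theorem (or from repeated differentiation of the geometric series).
For r = 7 and k = 9:
C(15, 6) = 1307674368000 / (720 * 362880) = 5005.

5005


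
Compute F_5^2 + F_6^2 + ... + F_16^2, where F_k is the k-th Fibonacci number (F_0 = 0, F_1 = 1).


There is a standard identity sum_{k=0}^{N} F_k^2 = F_N * F_{N+1} (proved inductively from the telescoping relation F_k^2 = F_k F_{k+1} - F_{k-1} F_k). Then
sum_{k=5}^{16} F_k^2 = F_16 F_17 - F_4 F_5.
Computing: F_16 = 987, F_17 = 1597, F_4 = 3, F_5 = 5.
Sum = 987 * 1597 - 3 * 5 = 1576224.

1576224


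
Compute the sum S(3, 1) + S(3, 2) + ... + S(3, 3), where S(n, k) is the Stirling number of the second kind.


By definition, S(n, k) counts partitions of an n-set into exactly k nonempty blocks.
Computing row n = 3 for k = 1..3:
S(3, k): 1, 3, 1
Sum = 5. (This equals Bell_3 since the sum runs over all k.)

5


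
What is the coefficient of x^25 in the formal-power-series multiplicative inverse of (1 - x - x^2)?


Let the inverse be f(x) = sum_{k>=0} a_k x^k. From f(x) * (1 - x - x^2) = 1 and matching coefficients:
 x^0: a_0 = 1.
 x^1: a_1 - a_0 = 0, so a_1 = 1.
 x^k (k >= 2): a_k - a_{k-1} - a_{k-2} = 0, i.e. a_k = a_{k-1} + a_{k-2}.
This is the Fibonacci-type recurrence shifted so that a_0 = a_1 = 1.
Iterating: a_0=1, a_1=1, a_2=2, a_3=3, a_4=5, a_5=8, a_6=13, a_7=21, a_8=34, a_9=55, ...
a_25 = 121393.

121393


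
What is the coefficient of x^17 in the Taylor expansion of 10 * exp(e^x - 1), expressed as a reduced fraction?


exp(e^x - 1) = sum_{k>=0} Bell_k x^k / k!, where Bell_k is the k-th Bell number.
So the coefficient of x^17 is 10 * Bell_17 / 17!.
Computing: Bell_17 = 82864869804 and 17! = 355687428096000, giving
10 * 82864869804/355687428096000 = 255755771/109780070400.

255755771/109780070400


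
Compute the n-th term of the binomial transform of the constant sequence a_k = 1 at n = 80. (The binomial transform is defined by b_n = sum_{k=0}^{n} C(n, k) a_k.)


With a_k = 1 for all k, b_n = sum_{k=0}^{n} C(n, k) = 2^n by the binomial theorem.
For n = 80: 2^80 = 1208925819614629174706176.

1208925819614629174706176


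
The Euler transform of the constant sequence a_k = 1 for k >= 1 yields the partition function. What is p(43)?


The Euler transform converts the sequence a_k = 1 into the number of integer partitions.
Using the recurrence or dynamic programming:
p(43) = 63261

63261


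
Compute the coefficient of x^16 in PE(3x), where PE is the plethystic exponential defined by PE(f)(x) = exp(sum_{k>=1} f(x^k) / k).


With f(x) = 3x, the exponent is sum_{k>=1} 3 x^k / k = 3 * (-ln(1 - x)). Exponentiating:
PE(3x) = exp(-3 ln(1 - x)) = 1/(1 - x)^3.
By the negative binomial expansion, [x^n] 1/(1 - x)^3 = C(n + 2, 2).
For n = 16: C(18, 2) = 153.

153


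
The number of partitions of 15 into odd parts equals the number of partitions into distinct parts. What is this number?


Computing partitions of 15 into odd parts (1, 3, 5, ...):
Using the generating function prod_{k>=0} 1/(1-x^(2k+1)),
the count is 27

27


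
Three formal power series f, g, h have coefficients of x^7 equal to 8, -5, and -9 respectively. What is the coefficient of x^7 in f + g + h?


Series addition is componentwise:
8 + -5 + -9
= -6

-6


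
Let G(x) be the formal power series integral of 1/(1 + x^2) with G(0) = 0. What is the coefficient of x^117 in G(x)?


1/(1 + x^2) = sum_{j>=0} (-1)^j x^(2j). Integrating termwise with G(0) = 0:
G(x) = sum_{j>=0} (-1)^j x^(2j+1) / (2j+1) = arctan(x).
Only odd powers are nonzero. For x^117 write 117 = 2*58 + 1, giving
(-1)^58 / 117 = 1/117 = 1/117.

1/117


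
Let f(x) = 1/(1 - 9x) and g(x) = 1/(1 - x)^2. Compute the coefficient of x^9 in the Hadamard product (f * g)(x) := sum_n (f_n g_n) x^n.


f has coefficients f_k = 9^k. For g = 1/(1 - x)^2 the coefficient is g_k = C(k + 1, 1) = k + 1. The Hadamard coefficient is (f * g)_k = 9^k * (k + 1).
For k = 9: 9^9 * 10 = 387420489 * 10 = 3874204890.

3874204890


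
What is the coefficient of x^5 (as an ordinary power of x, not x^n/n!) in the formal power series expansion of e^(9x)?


The exponential series is e^y = sum_{k>=0} y^k / k!. Substituting y = 9x gives
e^(9x) = sum_{k>=0} 9^k x^k / k!.
So the coefficient of x^n is a^n/n! with a = 9, n = 5:
9^5 / 5! = 59049/120 = 19683/40

19683/40


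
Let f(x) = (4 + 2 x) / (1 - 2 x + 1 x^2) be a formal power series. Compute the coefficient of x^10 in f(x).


Write f(x) = sum_{k>=0} a_k x^k. Multiplying both sides by 1 - 2 x + 1 x^2 gives
(1 - 2 x + 1 x^2) sum_{k>=0} a_k x^k = 4 + 2 x.
Matching coefficients:
 x^0: a_0 = 4
 x^1: a_1 - 2 a_0 = 2  =>  a_1 = 2*4 + 2 = 10
 x^k (k >= 2): a_k = 2 a_{k-1} - 1 a_{k-2}.
Iterating: a_2 = 16, a_3 = 22, a_4 = 28, a_5 = 34, a_6 = 40, a_7 = 46, a_8 = 52, a_9 = 58, a_10 = 64.
So the coefficient of x^10 is 64.

64


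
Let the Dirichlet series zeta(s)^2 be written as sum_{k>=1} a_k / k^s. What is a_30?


The Dirichlet convolution of the constant function 1 with itself gives (1 * 1)(k) = sum_{d | k} 1 = d(k), the number of positive divisors of k.
Since zeta(s) = sum_{k>=1} 1/k^s, we have zeta(s)^2 = sum_{k>=1} d(k)/k^s, so a_k = d(k).
For k = 30: the divisors are 1, 2, 3, 5, 6, 10, 15, 30.
Count = 8.

8


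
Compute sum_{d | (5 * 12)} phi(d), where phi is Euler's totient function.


First, 5 * 12 = 60. One classical identity is sum_{d | n} phi(d) = n (each k in [1, n] has a unique gcd with n, and among the k's with gcd(k, n) = n/d there are phi(d) of them). So the sum equals 60. We also verify directly:
Divisors of 60: 1, 2, 3, 4, 5, 6, 10, 12, 15, 20, 30, 60.
phi values: 1, 1, 2, 2, 4, 2, 4, 4, 8, 8, 8, 16.
Sum = 60.

60


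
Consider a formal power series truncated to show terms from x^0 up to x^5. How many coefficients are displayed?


From x^0 to x^5 inclusive, the count is 5 - 0 + 1 = 6.

6


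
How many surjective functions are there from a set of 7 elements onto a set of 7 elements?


By inclusion-exclusion on which target elements are missed, the number of surjections from an n-set onto a k-set is
surj(n, k) = sum_{j=0}^{k} (-1)^j C(k, j) (k - j)^n.
Equivalently surj(n, k) = k! * S(n, k), where S(n, k) is the Stirling number of the second kind.
For n = 7, k = 7:
S(7, 7) = 1, so
surj = 7! * 1 = 5040 * 1 = 5040.

5040


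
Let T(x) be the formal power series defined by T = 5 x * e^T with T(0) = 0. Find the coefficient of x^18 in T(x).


Apply the Lagrange inversion formula: if T = 5 x * phi(T) with phi(t) = e^t, then
[x^n] T = 5^n * (1/n) [t^(n-1)] phi(t)^n = 5^n * (1/n) [t^(n-1)] e^(n t) = 5^n * (1/n) * n^(n-1) / (n-1)! = 5^n * n^(n-1) / n!.
When c = 1 this is the Cayley count of rooted labeled trees on n vertices, divided by n!.
For n = 18: 5^18 * 18^17 / 18! = 3814697265625 * 2185911559738696531968/6402373705728000 = 155143177998596191406250/119119.

155143177998596191406250/119119


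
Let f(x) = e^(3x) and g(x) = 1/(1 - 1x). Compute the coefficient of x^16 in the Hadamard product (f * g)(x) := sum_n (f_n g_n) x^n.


Expanding: f_k = 3^k/k! (from e^(3x)) and g_k = 1^k (from 1/(1 - 1x)). So the Hadamard coefficient (f * g)_k = 3^k 1^k / k! = (3)^k / k!.
For k = 16: 3^16/16! = 43046721/20922789888000 = 59049/28700672000.

59049/28700672000


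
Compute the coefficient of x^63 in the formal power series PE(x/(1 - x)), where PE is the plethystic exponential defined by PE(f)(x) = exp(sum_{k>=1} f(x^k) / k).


For f(x) = x/(1 - x) we have
sum_{k>=1} f(x^k) / k = sum_{k>=1} (1/k) * x^k / (1 - x^k) = sum_{k, m >= 1} x^(k m) / k,
which after exponentiating simplifies to
PE(x/(1 - x)) = prod_{k>=1} 1 / (1 - x^k).
This is the generating function for the partition function p(n), so the coefficient of x^63 is p(63).
Computing p(63) by dynamic programming over parts 1, 2, ..., 63: p(63) = 1505499.

1505499


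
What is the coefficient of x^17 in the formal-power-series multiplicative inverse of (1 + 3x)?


The inverse is 1/(1 + 3x). Apply the geometric identity 1/(1 - y) = sum_{k>=0} y^k with y = -3x:
1/(1 + 3x) = sum_{k>=0} (-3)^k x^k.
So the coefficient of x^17 is (-3)^17 = -129140163.

-129140163


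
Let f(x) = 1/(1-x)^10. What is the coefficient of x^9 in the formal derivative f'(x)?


Differentiate: d/dx [ 1/(1-x)^r ] = r / (1-x)^(r+1).
Here r = 10, so f'(x) = 10 / (1-x)^11.
The expansion of 1/(1-x)^(r+1) has coefficient of x^n equal to C(n+r, r).
So the coefficient of x^9 in f'(x) is
10 * C(19, 10) = 10 * 92378 = 923780

923780


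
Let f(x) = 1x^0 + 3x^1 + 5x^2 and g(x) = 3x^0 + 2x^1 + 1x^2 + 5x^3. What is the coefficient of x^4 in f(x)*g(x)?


Cauchy product at x^4:
3*5 + 5*1
= 20

20


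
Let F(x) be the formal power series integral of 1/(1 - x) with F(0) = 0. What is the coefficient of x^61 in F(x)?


1/(1 - x) = sum_{k>=0} x^k. Integrating termwise and using F(0) = 0 gives
F(x) = sum_{k>=0} x^(k+1) / (k+1) = sum_{m>=1} x^m / m = -ln(1 - x).
So the coefficient of x^61 is 1/61 = 1/61.

1/61


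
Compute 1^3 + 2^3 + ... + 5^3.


This power sum has a closed form given by Faulhaber's formula
sum_{k=1}^{m} k^p = (1 / (p + 1)) * sum_{j=0}^{p} C(p + 1, j) B_j m^(p + 1 - j),
but for small m direct computation is fastest:
1 + 8 + 27 + 64 + 125 = 225.

225


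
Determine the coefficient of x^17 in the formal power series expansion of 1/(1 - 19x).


The geometric series identity gives 1/(1 - c x) = sum_{k>=0} c^k x^k, so the coefficient of x^k is c^k.
Here c = 19 and k = 17.
Computing: 19^17 = 5480386857784802185939

5480386857784802185939


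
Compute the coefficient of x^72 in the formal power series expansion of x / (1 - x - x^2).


Let f(x) = sum_{k>=0} a_k x^k. Multiplying f(x) * (1 - x - x^2) = x and matching coefficients gives a_0 = 0, a_1 = 1, and a_k = a_{k-1} + a_{k-2} for k >= 2. These are the Fibonacci numbers F_k.
Iterating from F_0 = 0, F_1 = 1:
F_0=0, F_1=1, F_2=1, F_3=2, F_4=3, F_5=5, F_6=8, F_7=13, F_8=21, F_9=34, ...
F_72 = 498454011879264.

498454011879264


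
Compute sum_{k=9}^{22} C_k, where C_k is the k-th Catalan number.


C_9 through C_22: 4862, 16796, 58786, 208012, 742900, 2674440, 9694845, 35357670, 129644790, 477638700, 1767263190, 6564120420, 24466267020, 91482563640
Sum = 4862 + 16796 + 58786 + 208012 + 742900 + 2674440 + 9694845 + 35357670 + 129644790 + 477638700 + 1767263190 + 6564120420 + 24466267020 + 91482563640
= 124936256071

124936256071


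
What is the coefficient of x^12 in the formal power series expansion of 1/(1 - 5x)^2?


The general identity 1/(1 - c x)^r = sum_{k>=0} c^k C(k + r - 1, r - 1) x^k follows by substituting y = c x into 1/(1 - y)^r = sum_{k>=0} C(k + r - 1, r - 1) y^k.
For c = 5, r = 2, k = 12:
5^12 * C(13, 1) = 244140625 * 13 = 3173828125.

3173828125


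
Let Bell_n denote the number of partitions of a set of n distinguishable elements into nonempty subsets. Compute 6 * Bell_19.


Bell_19 can be computed from the Bell triangle or from Dobinski's identity Bell_n = (1/e) * sum_{k>=0} k^n / k!.
Computing Bell_19 = 5832742205057.
Then 6 * 5832742205057 = 34996453230342.

34996453230342


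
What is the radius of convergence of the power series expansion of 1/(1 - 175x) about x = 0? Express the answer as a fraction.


Expanding 1/(1 - 175x) = sum_{k>=0} 175^k x^k, the series converges when |175x| < 1, i.e., |x| < 1/175.
So the radius of convergence is 1/175 = 1/175.

1/175


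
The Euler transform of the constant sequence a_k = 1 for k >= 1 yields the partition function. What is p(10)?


The Euler transform converts the sequence a_k = 1 into the number of integer partitions.
Using the recurrence or dynamic programming:
p(10) = 42

42


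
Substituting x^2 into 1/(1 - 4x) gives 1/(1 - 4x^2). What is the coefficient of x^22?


The coefficient of x^(2m) in 1/(1 - 4x^2) is 4^m.
With n = 22 = 2*11, the coefficient is 4^11 = 4194304.

4194304


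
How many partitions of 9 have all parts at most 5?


Using the generating function (1-x)^(-1)(1-x^2)^(-1)...(1-x^5)^(-1),
the coefficient of x^9 counts these restricted partitions.
Result = 23

23


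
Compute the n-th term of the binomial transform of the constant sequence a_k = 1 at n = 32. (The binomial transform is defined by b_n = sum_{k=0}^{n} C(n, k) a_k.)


With a_k = 1 for all k, b_n = sum_{k=0}^{n} C(n, k) = 2^n by the binomial theorem.
For n = 32: 2^32 = 4294967296.

4294967296


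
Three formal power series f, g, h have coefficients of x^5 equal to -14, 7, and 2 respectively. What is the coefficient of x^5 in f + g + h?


Series addition is componentwise:
-14 + 7 + 2
= -5

-5


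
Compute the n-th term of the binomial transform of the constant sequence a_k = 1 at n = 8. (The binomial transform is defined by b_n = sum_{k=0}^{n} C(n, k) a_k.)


With a_k = 1 for all k, b_n = sum_{k=0}^{n} C(n, k) = 2^n by the binomial theorem.
For n = 8: 2^8 = 256.

256


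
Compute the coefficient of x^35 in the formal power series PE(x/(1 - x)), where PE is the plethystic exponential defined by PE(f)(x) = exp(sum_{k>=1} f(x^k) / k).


For f(x) = x/(1 - x) we have
sum_{k>=1} f(x^k) / k = sum_{k>=1} (1/k) * x^k / (1 - x^k) = sum_{k, m >= 1} x^(k m) / k,
which after exponentiating simplifies to
PE(x/(1 - x)) = prod_{k>=1} 1 / (1 - x^k).
This is the generating function for the partition function p(n), so the coefficient of x^35 is p(35).
Computing p(35) by dynamic programming over parts 1, 2, ..., 35: p(35) = 14883.

14883


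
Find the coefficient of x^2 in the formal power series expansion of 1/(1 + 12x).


Write 1/(1 + c x) = 1/(1 - (-c) x) and apply the geometric-series identity
1/(1 - y) = sum_{k>=0} y^k to get 1/(1 + c x) = sum_{k>=0} (-c)^k x^k.
So the coefficient of x^k is (-c)^k = (-1)^k * c^k.
Here c = 12 and k = 2:
(-12)^2 = 1 * 144 = 144

144


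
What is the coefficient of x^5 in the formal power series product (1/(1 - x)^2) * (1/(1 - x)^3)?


Combine the factors: (1/(1 - x)^2) * (1/(1 - x)^3) = 1/(1 - x)^5.
Then use 1/(1 - x)^r = sum_{k>=0} C(k + r - 1, r - 1) x^k with r = 5 and k = 5:
C(9, 4) = 126.

126


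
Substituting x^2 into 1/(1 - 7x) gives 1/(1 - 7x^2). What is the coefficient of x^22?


The coefficient of x^(2m) in 1/(1 - 7x^2) is 7^m.
With n = 22 = 2*11, the coefficient is 7^11 = 1977326743.

1977326743


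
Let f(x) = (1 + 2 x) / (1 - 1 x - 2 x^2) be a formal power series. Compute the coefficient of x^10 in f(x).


Write f(x) = sum_{k>=0} a_k x^k. Multiplying both sides by 1 - 1 x - 2 x^2 gives
(1 - 1 x - 2 x^2) sum_{k>=0} a_k x^k = 1 + 2 x.
Matching coefficients:
 x^0: a_0 = 1
 x^1: a_1 - 1 a_0 = 2  =>  a_1 = 1*1 + 2 = 3
 x^k (k >= 2): a_k = 1 a_{k-1} + 2 a_{k-2}.
Iterating: a_2 = 5, a_3 = 11, a_4 = 21, a_5 = 43, a_6 = 85, a_7 = 171, a_8 = 341, a_9 = 683, a_10 = 1365.
So the coefficient of x^10 is 1365.

1365


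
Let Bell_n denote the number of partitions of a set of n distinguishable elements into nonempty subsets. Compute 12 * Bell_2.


Bell_2 can be computed from the Bell triangle or from Dobinski's identity Bell_n = (1/e) * sum_{k>=0} k^n / k!.
Computing Bell_2 = 2.
Then 12 * 2 = 24.

24


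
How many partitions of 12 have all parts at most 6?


Using the generating function (1-x)^(-1)(1-x^2)^(-1)...(1-x^6)^(-1),
the coefficient of x^12 counts these restricted partitions.
Result = 58

58


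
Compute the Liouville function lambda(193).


The Liouville function is lambda(k) = (-1)^Omega(k), where Omega(k) counts the prime factors of k with multiplicity.
Factoring: 193 = 193, so Omega(193) = 1.
lambda(193) = (-1)^1 = -1.

-1


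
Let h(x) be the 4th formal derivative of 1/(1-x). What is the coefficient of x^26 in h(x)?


Differentiating 4 times: d^4/dx^4 [1/(1-x)] = 4!/(1-x)^5.
The expansion 1/(1-x)^5 = sum_{k>=0} C(k+4, 4) x^k, so the coefficient of x^n in 4!/(1-x)^5 is 4! * C(n+4, 4).
For n = 26: 24 * C(30, 4) = 24 * 27405 = 657720

657720


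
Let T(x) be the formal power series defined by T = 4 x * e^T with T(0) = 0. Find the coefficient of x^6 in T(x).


Apply the Lagrange inversion formula: if T = 4 x * phi(T) with phi(t) = e^t, then
[x^n] T = 4^n * (1/n) [t^(n-1)] phi(t)^n = 4^n * (1/n) [t^(n-1)] e^(n t) = 4^n * (1/n) * n^(n-1) / (n-1)! = 4^n * n^(n-1) / n!.
When c = 1 this is the Cayley count of rooted labeled trees on n vertices, divided by n!.
For n = 6: 4^6 * 6^5 / 6! = 4096 * 7776/720 = 221184/5.

221184/5


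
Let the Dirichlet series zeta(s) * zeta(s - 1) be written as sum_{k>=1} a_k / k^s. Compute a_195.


Convolution gives a_k = sum_{d | k} d * 1 = sum_{d | k} d = sigma(k), the sum of positive divisors of k.
For k = 195, the divisors are 1, 3, 5, 13, 15, 39, 65, 195, so
sigma(195) = 1 + 3 + 5 + 13 + 15 + 39 + 65 + 195 = 336.

336


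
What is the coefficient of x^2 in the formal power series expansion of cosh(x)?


The Maclaurin series is cosh(t) = sum_{m>=0} t^(2m) / (2m)!, so substituting t = x, only even powers of x are nonzero, with coefficient of x^(2m) equal to 1 / (2m)!.
For x^2 the coefficient is 1/2! = 1/2 = 1/2.

1/2


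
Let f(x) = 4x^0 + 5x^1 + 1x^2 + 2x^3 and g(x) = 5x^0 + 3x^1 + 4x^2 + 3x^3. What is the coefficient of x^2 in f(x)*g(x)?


Cauchy product at x^2:
4*4 + 5*3 + 1*5
= 36

36


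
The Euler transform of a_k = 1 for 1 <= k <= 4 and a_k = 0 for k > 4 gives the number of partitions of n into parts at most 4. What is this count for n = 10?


Partitions of 10 into parts at most 4:
Using generating function (1-x)^(-1)(1-x^2)^(-1)...(1-x^4)^(-1),
the coefficient of x^10 = 23

23


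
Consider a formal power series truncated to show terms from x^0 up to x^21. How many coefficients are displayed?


From x^0 to x^21 inclusive, the count is 21 - 0 + 1 = 22.

22


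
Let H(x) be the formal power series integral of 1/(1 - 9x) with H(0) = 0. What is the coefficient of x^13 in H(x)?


1/(1 - 9x) = sum_{k>=0} 9^k x^k. Integrating termwise with H(0) = 0:
H(x) = sum_{k>=0} 9^k x^(k+1) / (k+1) = sum_{m>=1} 9^(m-1) x^m / m.
For m = 13: 9^12/13 = 282429536481/13 = 282429536481/13.

282429536481/13


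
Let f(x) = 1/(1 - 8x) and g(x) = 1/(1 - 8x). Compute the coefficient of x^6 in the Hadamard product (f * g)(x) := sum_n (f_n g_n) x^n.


f has coefficients f_k = 8^k and g has coefficients g_k = 8^k, so the Hadamard product has coefficient (f*g)_k = 8^k * 8^k = 64^k.
For k = 6: 64^6 = 68719476736.

68719476736


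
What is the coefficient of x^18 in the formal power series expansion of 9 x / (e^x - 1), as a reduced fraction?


The exponential generating function for Bernoulli numbers is
x / (e^x - 1) = sum_{k>=0} B_k x^k / k!.
So the coefficient of x^18 in 9 x / (e^x - 1) is 9 B_18 / 18!.
Computing: B_18 = 43867/798, 18! = 6402373705728000, giving
9 * 43867/798 / 6402373705728000 = 43867/567677135241216000.

43867/567677135241216000


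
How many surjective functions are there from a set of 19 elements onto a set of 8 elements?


By inclusion-exclusion on which target elements are missed, the number of surjections from an n-set onto a k-set is
surj(n, k) = sum_{j=0}^{k} (-1)^j C(k, j) (k - j)^n.
Equivalently surj(n, k) = k! * S(n, k), where S(n, k) is the Stirling number of the second kind.
For n = 19, k = 8:
S(19, 8) = 1709751003480, so
surj = 8! * 1709751003480 = 40320 * 1709751003480 = 68937160460313600.

68937160460313600


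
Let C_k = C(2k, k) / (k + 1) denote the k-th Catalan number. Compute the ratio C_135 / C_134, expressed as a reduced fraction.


Using C_k = (2k)! / (k! (k+1)!), the ratio C_{k+1}/C_k simplifies to
C_{k+1}/C_k = [(2k+2)! / ((k+1)! (k+2)!)] * [k! (k+1)! / (2k)!]
 = (2k+2)(2k+1) / ((k+1)(k+2)) = 2(2k+1) / (k+2).
For k = 134: 2(2*134 + 1) / (134 + 2) = 538/136 = 269/68.

269/68


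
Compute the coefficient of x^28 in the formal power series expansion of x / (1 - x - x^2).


Let f(x) = sum_{k>=0} a_k x^k. Multiplying f(x) * (1 - x - x^2) = x and matching coefficients gives a_0 = 0, a_1 = 1, and a_k = a_{k-1} + a_{k-2} for k >= 2. These are the Fibonacci numbers F_k.
Iterating from F_0 = 0, F_1 = 1:
F_0=0, F_1=1, F_2=1, F_3=2, F_4=3, F_5=5, F_6=8, F_7=13, F_8=21, F_9=34, ...
F_28 = 317811.

317811


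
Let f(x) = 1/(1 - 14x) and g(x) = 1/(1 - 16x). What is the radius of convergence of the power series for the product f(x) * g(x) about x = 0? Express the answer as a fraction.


The radius of 1/(1 - 14x) is 1/14 (nearest singularity at x = 1/14), and the radius of 1/(1 - 16x) is 1/16.
The product f(x)*g(x) = 1/((1 - 14x)(1 - 16x)) has singularities at both 1/14 and 1/16, so its radius of convergence is the distance to the nearest one:
min(1/14, 1/16) = 1/16.

1/16


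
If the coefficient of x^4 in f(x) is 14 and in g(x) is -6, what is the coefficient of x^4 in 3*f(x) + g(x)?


Scalar multiplication scales coefficients: 3 * 14 = 42.
Then add the g coefficient: 42 + -6
= 36

36


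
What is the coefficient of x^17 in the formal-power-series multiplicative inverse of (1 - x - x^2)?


Let the inverse be f(x) = sum_{k>=0} a_k x^k. From f(x) * (1 - x - x^2) = 1 and matching coefficients:
 x^0: a_0 = 1.
 x^1: a_1 - a_0 = 0, so a_1 = 1.
 x^k (k >= 2): a_k - a_{k-1} - a_{k-2} = 0, i.e. a_k = a_{k-1} + a_{k-2}.
This is the Fibonacci-type recurrence shifted so that a_0 = a_1 = 1.
Iterating: a_0=1, a_1=1, a_2=2, a_3=3, a_4=5, a_5=8, a_6=13, a_7=21, a_8=34, a_9=55, ...
a_17 = 2584.

2584


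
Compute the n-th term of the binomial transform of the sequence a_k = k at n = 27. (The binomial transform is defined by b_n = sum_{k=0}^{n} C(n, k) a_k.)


With a_k = k, b_n = sum_{k=0}^{n} C(n, k) k. Using k * C(n, k) = n * C(n-1, k-1) gives b_n = n * sum_{k>=1} C(n-1, k-1) = n * 2^(n-1).
For n = 27: 27 * 2^26 = 27 * 67108864 = 1811939328.

1811939328


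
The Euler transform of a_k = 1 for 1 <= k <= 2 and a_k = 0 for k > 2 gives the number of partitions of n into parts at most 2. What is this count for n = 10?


Partitions of 10 into parts at most 2:
Using generating function (1-x)^(-1)(1-x^2)^(-1),
the coefficient of x^10 = 6

6


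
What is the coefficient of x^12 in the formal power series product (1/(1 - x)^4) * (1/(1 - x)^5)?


Combine the factors: (1/(1 - x)^4) * (1/(1 - x)^5) = 1/(1 - x)^9.
Then use 1/(1 - x)^r = sum_{k>=0} C(k + r - 1, r - 1) x^k with r = 9 and k = 12:
C(20, 8) = 125970.

125970


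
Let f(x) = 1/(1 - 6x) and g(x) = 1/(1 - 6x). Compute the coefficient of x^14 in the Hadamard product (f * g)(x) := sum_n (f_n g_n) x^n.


f has coefficients f_k = 6^k and g has coefficients g_k = 6^k, so the Hadamard product has coefficient (f*g)_k = 6^k * 6^k = 36^k.
For k = 14: 36^14 = 6140942214464815497216.

6140942214464815497216


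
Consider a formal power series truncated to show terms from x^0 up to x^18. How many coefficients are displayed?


From x^0 to x^18 inclusive, the count is 18 - 0 + 1 = 19.

19


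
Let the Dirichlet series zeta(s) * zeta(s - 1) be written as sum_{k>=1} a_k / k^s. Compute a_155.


Convolution gives a_k = sum_{d | k} d * 1 = sum_{d | k} d = sigma(k), the sum of positive divisors of k.
For k = 155, the divisors are 1, 5, 31, 155, so
sigma(155) = 1 + 5 + 31 + 155 = 192.

192


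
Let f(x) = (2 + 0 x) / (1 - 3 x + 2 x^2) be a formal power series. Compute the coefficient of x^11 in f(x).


Write f(x) = sum_{k>=0} a_k x^k. Multiplying both sides by 1 - 3 x + 2 x^2 gives
(1 - 3 x + 2 x^2) sum_{k>=0} a_k x^k = 2 + 0 x.
Matching coefficients:
 x^0: a_0 = 2
 x^1: a_1 - 3 a_0 = 0  =>  a_1 = 3*2 + 0 = 6
 x^k (k >= 2): a_k = 3 a_{k-1} - 2 a_{k-2}.
Iterating: a_2 = 14, a_3 = 30, a_4 = 62, a_5 = 126, a_6 = 254, a_7 = 510, a_8 = 1022, a_9 = 2046, a_10 = 4094, a_11 = 8190.
So the coefficient of x^11 is 8190.

8190


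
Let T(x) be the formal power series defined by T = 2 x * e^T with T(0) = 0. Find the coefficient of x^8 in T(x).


Apply the Lagrange inversion formula: if T = 2 x * phi(T) with phi(t) = e^t, then
[x^n] T = 2^n * (1/n) [t^(n-1)] phi(t)^n = 2^n * (1/n) [t^(n-1)] e^(n t) = 2^n * (1/n) * n^(n-1) / (n-1)! = 2^n * n^(n-1) / n!.
When c = 1 this is the Cayley count of rooted labeled trees on n vertices, divided by n!.
For n = 8: 2^8 * 8^7 / 8! = 256 * 2097152/40320 = 4194304/315.

4194304/315


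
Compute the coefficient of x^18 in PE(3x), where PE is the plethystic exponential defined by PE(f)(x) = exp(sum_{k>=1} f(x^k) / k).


With f(x) = 3x, the exponent is sum_{k>=1} 3 x^k / k = 3 * (-ln(1 - x)). Exponentiating:
PE(3x) = exp(-3 ln(1 - x)) = 1/(1 - x)^3.
By the negative binomial expansion, [x^n] 1/(1 - x)^3 = C(n + 2, 2).
For n = 18: C(20, 2) = 190.

190


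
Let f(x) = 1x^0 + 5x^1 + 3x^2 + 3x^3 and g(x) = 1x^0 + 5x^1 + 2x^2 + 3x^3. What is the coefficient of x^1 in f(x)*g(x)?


Cauchy product at x^1:
1*5 + 5*1
= 10

10


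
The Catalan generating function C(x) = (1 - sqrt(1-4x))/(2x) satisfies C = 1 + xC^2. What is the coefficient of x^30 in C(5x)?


Substituting x -> 5x scales the n-th coefficient by 5^n, so [x^30] C(5x) = 5^30 * C_30.
C_30 = C(2*30, 30)/(31) = 118264581564861424/31 = 3814986502092304.
So 5^30 * 3814986502092304 = 931322574615478515625 * 3814986502092304 = 3552983051251903176307678222656250000.

3552983051251903176307678222656250000


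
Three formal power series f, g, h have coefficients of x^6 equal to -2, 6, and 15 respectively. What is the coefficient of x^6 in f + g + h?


Series addition is componentwise:
-2 + 6 + 15
= 19

19


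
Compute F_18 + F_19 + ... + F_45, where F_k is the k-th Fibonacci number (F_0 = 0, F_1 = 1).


Use the identity sum_{k=0}^{N} F_k = F_{N+2} - 1 (which follows from F_{k+2} - F_{k+1} = F_k). Then
sum_{k=18}^{45} F_k = (F_{47} - 1) - (F_{19} - 1) = F_{47} - F_{19}.
Computing: F_{47} = 2971215073, F_{19} = 4181, so
Sum = 2971215073 - 4181 = 2971210892.

2971210892


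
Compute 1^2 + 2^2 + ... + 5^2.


This power sum has a closed form given by Faulhaber's formula
sum_{k=1}^{m} k^p = (1 / (p + 1)) * sum_{j=0}^{p} C(p + 1, j) B_j m^(p + 1 - j),
but for small m direct computation is fastest:
1 + 4 + 9 + 16 + 25 = 55.

55


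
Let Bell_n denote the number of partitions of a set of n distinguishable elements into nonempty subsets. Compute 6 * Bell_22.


Bell_22 can be computed from the Bell triangle or from Dobinski's identity Bell_n = (1/e) * sum_{k>=0} k^n / k!.
Computing Bell_22 = 4506715738447323.
Then 6 * 4506715738447323 = 27040294430683938.

27040294430683938


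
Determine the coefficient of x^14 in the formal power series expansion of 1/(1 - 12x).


The geometric series identity gives 1/(1 - c x) = sum_{k>=0} c^k x^k, so the coefficient of x^k is c^k.
Here c = 12 and k = 14.
Computing: 12^14 = 1283918464548864

1283918464548864


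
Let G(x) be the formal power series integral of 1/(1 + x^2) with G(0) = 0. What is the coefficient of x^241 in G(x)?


1/(1 + x^2) = sum_{j>=0} (-1)^j x^(2j). Integrating termwise with G(0) = 0:
G(x) = sum_{j>=0} (-1)^j x^(2j+1) / (2j+1) = arctan(x).
Only odd powers are nonzero. For x^241 write 241 = 2*120 + 1, giving
(-1)^120 / 241 = 1/241 = 1/241.

1/241


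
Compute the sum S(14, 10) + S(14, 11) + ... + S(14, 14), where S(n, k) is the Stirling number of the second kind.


By definition, S(n, k) counts partitions of an n-set into exactly k nonempty blocks.
Computing row n = 14 for k = 10..14:
S(14, k): 752752, 66066, 3367, 91, 1
Sum = 822277.

822277


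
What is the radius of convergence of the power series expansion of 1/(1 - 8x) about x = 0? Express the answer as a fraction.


Expanding 1/(1 - 8x) = sum_{k>=0} 8^k x^k, the series converges when |8x| < 1, i.e., |x| < 1/8.
So the radius of convergence is 1/8 = 1/8.

1/8


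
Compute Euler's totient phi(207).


phi(n) counts integers in [1, n] coprime to n. Using the multiplicative formula phi(n) = n * prod_{p | n} (1 - 1/p):
207 = 3^2 * 23, so
phi(207) = 207 * (1 - 1/3) * (1 - 1/23) = 132.

132


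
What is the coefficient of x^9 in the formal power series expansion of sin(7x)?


The Maclaurin series is sin(t) = sum_{k>=0} (-1)^k t^(2k+1) / (2k+1)!, so substituting t = 7x, only odd powers of x are nonzero, with coefficient of x^(2k+1) equal to (-1)^k 7^(2k+1) / (2k+1)!.
Write 9 = 2*4 + 1, giving the coefficient (-1)^4 * 7^9 / 9! = 40353607/362880 = 5764801/51840.

5764801/51840


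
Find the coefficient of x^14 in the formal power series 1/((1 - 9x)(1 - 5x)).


By partial fractions or Cauchy convolution:
The coefficient equals sum_{k=0}^{14} 9^k * 5^(14-k).
= 51465153629131

51465153629131


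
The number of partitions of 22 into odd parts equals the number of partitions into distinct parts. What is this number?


Computing partitions of 22 into odd parts (1, 3, 5, ...):
Using the generating function prod_{k>=0} 1/(1-x^(2k+1)),
the count is 89

89


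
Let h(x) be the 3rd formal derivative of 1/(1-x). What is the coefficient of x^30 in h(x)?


Differentiating 3 times: d^3/dx^3 [1/(1-x)] = 3!/(1-x)^4.
The expansion 1/(1-x)^4 = sum_{k>=0} C(k+3, 3) x^k, so the coefficient of x^n in 3!/(1-x)^4 is 3! * C(n+3, 3).
For n = 30: 6 * C(33, 3) = 6 * 5456 = 32736

32736


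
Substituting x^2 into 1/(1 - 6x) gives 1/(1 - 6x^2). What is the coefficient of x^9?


Since 1/(1 - 6x^2) only has even powers of x,
the coefficient of x^9 (odd) is 0.

0


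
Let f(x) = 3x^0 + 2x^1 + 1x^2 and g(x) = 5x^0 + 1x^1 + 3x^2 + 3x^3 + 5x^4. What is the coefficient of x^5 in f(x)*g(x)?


Cauchy product at x^5:
2*5 + 1*3
= 13

13


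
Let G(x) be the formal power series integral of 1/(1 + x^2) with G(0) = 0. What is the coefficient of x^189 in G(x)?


1/(1 + x^2) = sum_{j>=0} (-1)^j x^(2j). Integrating termwise with G(0) = 0:
G(x) = sum_{j>=0} (-1)^j x^(2j+1) / (2j+1) = arctan(x).
Only odd powers are nonzero. For x^189 write 189 = 2*94 + 1, giving
(-1)^94 / 189 = 1/189 = 1/189.

1/189


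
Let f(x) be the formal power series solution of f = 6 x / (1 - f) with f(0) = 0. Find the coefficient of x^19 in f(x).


Apply Lagrange inversion: f = 6 x * phi(f) with phi(t) = 1/(1 - t), so
[x^n] f = 6^n * (1/n) [t^(n-1)] phi(t)^n = 6^n * (1/n) [t^(n-1)] (1 - t)^(-n) = 6^n * (1/n) C(2n - 2, n - 1) = 6^n * C_{n-1}.
For n = 19: C_18 = C(36, 18) / 19 = 9075135300/19 = 477638700.
With the 6^19 = 609359740010496 factor, the coefficient is 609359740010496 * 477638700 = 291053794050951295795200.

291053794050951295795200


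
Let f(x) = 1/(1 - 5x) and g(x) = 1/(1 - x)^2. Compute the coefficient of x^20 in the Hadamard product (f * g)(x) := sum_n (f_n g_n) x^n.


f has coefficients f_k = 5^k. For g = 1/(1 - x)^2 the coefficient is g_k = C(k + 1, 1) = k + 1. The Hadamard coefficient is (f * g)_k = 5^k * (k + 1).
For k = 20: 5^20 * 21 = 95367431640625 * 21 = 2002716064453125.

2002716064453125


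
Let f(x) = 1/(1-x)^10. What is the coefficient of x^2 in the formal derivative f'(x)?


Differentiate: d/dx [ 1/(1-x)^r ] = r / (1-x)^(r+1).
Here r = 10, so f'(x) = 10 / (1-x)^11.
The expansion of 1/(1-x)^(r+1) has coefficient of x^n equal to C(n+r, r).
So the coefficient of x^2 in f'(x) is
10 * C(12, 10) = 10 * 66 = 660

660


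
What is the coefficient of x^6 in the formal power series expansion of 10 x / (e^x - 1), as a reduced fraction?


The exponential generating function for Bernoulli numbers is
x / (e^x - 1) = sum_{k>=0} B_k x^k / k!.
So the coefficient of x^6 in 10 x / (e^x - 1) is 10 B_6 / 6!.
Computing: B_6 = 1/42, 6! = 720, giving
10 * 1/42 / 720 = 1/3024.

1/3024


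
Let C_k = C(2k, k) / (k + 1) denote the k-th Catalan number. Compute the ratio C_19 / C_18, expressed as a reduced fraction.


Using C_k = (2k)! / (k! (k+1)!), the ratio C_{k+1}/C_k simplifies to
C_{k+1}/C_k = [(2k+2)! / ((k+1)! (k+2)!)] * [k! (k+1)! / (2k)!]
 = (2k+2)(2k+1) / ((k+1)(k+2)) = 2(2k+1) / (k+2).
For k = 18: 2(2*18 + 1) / (18 + 2) = 74/20 = 37/10.

37/10


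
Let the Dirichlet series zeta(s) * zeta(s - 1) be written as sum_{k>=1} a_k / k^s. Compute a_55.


Convolution gives a_k = sum_{d | k} d * 1 = sum_{d | k} d = sigma(k), the sum of positive divisors of k.
For k = 55, the divisors are 1, 5, 11, 55, so
sigma(55) = 1 + 5 + 11 + 55 = 72.

72


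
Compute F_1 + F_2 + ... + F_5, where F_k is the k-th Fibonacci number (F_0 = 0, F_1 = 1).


Use the identity sum_{k=0}^{N} F_k = F_{N+2} - 1 (which follows from F_{k+2} - F_{k+1} = F_k). Then
sum_{k=1}^{5} F_k = (F_{7} - 1) - (F_{2} - 1) = F_{7} - F_{2}.
Computing: F_{7} = 13, F_{2} = 1, so
Sum = 13 - 1 = 12.

12


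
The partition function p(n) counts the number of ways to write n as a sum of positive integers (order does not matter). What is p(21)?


Using the generating function prod_{k>=1} 1/(1-x^k), we compute p(21).
By dynamic programming over parts 1 through 21:
p(21) = 792

792
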